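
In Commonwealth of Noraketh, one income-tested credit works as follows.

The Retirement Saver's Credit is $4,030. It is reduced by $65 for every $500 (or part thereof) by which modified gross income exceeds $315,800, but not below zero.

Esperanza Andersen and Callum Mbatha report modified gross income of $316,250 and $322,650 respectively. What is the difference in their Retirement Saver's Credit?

$845

Esperanza ($316,250): Retirement Saver's Credit: income exceeds $315,800 by $450, which is 1 full-or-partial $500 increment; reduction = 1 × $65 = $65, leaving $3,965.
Callum ($322,650): Retirement Saver's Credit: income exceeds $315,800 by $6,850, which is 14 full-or-partial $500 increments; reduction = 14 × $65 = $910, leaving $3,120.
Difference: |$3,965 − $3,120| = $845.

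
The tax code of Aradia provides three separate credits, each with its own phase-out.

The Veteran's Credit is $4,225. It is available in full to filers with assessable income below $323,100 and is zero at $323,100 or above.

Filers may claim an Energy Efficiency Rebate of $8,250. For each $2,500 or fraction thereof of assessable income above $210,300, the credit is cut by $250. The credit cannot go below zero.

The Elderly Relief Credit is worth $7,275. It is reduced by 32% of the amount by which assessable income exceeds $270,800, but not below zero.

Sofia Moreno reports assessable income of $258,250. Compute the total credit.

$14,750

Veteran's Credit: $258,250 is below the $323,100 cutoff, so the full $4,225 applies.
Energy Efficiency Rebate: income exceeds $210,300 by $47,950, which is 20 full-or-partial $2,500 increments; reduction = 20 × $250 = $5,000, leaving $3,250.
Elderly Relief Credit: $258,250 is at or below the $270,800 threshold, so the full $7,275 applies.
Total: $4,225 + $3,250 + $7,275 = $14,750.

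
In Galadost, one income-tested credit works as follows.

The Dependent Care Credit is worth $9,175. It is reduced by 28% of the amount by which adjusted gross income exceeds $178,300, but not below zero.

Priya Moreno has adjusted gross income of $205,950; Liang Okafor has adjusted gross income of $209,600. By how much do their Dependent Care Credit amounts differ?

Priya ($205,950): Dependent Care Credit: 28% of the $27,650 excess over $178,300 is $7,742; credit = $9,175 − $7,742 = $1,433.
Liang ($209,600): Dependent Care Credit: 28% of the $31,300 excess over $178,300 is $8,764; credit = $9,175 − $8,764 = $411.
Difference: |$1,433 − $411| = $1,022.

$1,022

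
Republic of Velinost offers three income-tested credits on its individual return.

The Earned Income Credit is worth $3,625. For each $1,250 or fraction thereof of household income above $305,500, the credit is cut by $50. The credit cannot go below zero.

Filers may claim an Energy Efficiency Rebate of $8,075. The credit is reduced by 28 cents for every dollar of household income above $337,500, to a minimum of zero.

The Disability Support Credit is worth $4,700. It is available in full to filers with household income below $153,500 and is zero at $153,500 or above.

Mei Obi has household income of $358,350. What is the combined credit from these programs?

Earned Income Credit: income exceeds $305,500 by $52,850, which is 43 full-or-partial $1,250 increments; reduction = 43 × $50 = $2,150, leaving $1,475.
Energy Efficiency Rebate: 28% of the $20,850 excess over $337,500 is $5,838; credit = $8,075 − $5,838 = $2,237.
Disability Support Credit: $358,350 meets or exceeds the $153,500 cutoff, so the credit is $0.
Total: $1,475 + $2,237 + $0 = $3,712.

$3,712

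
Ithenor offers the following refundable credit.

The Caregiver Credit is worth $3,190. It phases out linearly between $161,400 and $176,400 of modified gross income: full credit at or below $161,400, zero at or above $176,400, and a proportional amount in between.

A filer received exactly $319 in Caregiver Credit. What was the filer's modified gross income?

$319 is 319/3,190 of the full $3,190, so 2,871/3,190 of the $15,000 range has been used: income = $161,400 + $15,000 × 2,871/3,190 = $174,900.

$174,900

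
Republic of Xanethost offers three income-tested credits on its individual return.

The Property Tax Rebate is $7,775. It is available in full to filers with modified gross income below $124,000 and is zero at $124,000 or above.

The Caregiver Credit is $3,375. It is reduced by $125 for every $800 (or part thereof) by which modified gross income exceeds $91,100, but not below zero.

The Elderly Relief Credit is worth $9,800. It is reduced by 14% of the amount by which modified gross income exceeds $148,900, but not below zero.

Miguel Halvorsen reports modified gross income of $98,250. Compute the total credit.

$19,825

Property Tax Rebate: $98,250 is below the $124,000 cutoff, so the full $7,775 applies.
Caregiver Credit: income exceeds $91,100 by $7,150, which is 9 full-or-partial $800 increments; reduction = 9 × $125 = $1,125, leaving $2,250.
Elderly Relief Credit: $98,250 is at or below the $148,900 threshold, so the full $9,800 applies.
Total: $7,775 + $2,250 + $9,800 = $19,825.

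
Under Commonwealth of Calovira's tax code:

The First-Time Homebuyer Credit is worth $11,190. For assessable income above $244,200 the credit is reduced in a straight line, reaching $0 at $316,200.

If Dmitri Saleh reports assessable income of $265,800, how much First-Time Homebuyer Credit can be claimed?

First-Time Homebuyer Credit: $265,800 is $21,600 into a $72,000 phase-out range, leaving 50,400/72,000 of the credit: $11,190 × 50,400/72,000 = $7,833.

$7,833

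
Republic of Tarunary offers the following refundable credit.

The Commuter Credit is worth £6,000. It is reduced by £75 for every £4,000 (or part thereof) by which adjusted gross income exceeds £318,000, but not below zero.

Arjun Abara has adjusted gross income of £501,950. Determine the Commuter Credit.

£2,550

Commuter Credit: income exceeds £318,000 by £183,950, which is 46 full-or-partial £4,000 increments; reduction = 46 × £75 = £3,450, leaving £2,550.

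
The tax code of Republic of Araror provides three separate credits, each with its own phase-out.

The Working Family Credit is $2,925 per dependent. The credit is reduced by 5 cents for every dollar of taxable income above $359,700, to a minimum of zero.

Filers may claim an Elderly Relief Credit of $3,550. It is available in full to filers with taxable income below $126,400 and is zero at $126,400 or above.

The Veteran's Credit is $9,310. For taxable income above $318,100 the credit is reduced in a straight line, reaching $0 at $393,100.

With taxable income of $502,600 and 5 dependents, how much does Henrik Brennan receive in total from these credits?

$7,480

Working Family Credit: base = 5 × $2,925 = $14,625. 5% of the $142,900 excess over $359,700 is $7,145; credit = $14,625 − $7,145 = $7,480.
Elderly Relief Credit: $502,600 meets or exceeds the $126,400 cutoff, so the credit is $0.
Veteran's Credit: $502,600 is at or above $393,100, so the credit is $0.
Total: $7,480 + $0 + $0 = $7,480.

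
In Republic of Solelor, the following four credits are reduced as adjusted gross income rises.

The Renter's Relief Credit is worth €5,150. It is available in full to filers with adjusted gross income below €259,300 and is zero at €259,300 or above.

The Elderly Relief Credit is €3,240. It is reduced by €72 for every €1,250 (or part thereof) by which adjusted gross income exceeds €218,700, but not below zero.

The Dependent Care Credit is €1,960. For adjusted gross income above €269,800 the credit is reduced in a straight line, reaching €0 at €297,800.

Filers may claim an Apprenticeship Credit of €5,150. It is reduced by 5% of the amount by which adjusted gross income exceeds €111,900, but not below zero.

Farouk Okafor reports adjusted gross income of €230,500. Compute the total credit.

Renter's Relief Credit: €230,500 is below the €259,300 cutoff, so the full €5,150 applies.
Elderly Relief Credit: income exceeds €218,700 by €11,800, which is 10 full-or-partial €1,250 increments; reduction = 10 × €72 = €720, leaving €2,520.
Dependent Care Credit: €230,500 is at or below the €269,800 threshold, so the full €1,960 applies.
Apprenticeship Credit: 5% of the €118,600 excess over €111,900 is €5,930 ≥ base, so the credit is €0.
Total: €5,150 + €2,520 + €1,960 + €0 = €9,630.

€9,630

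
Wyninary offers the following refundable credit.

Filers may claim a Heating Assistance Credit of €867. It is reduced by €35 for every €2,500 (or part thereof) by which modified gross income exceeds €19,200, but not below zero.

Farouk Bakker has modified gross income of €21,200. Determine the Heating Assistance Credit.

Heating Assistance Credit: income exceeds €19,200 by €2,000, which is 1 full-or-partial €2,500 increment; reduction = 1 × €35 = €35, leaving €832.

€832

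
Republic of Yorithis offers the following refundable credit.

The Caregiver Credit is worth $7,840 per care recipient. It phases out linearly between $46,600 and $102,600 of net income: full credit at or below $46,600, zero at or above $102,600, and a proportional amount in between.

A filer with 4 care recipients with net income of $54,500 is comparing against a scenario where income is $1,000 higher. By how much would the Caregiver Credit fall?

At $54,500 — base = 4 × $7,840 = $31,360. $54,500 is $7,900 into a $56,000 phase-out range, leaving 48,100/56,000 of the credit: $31,360 × 48,100/56,000 = $26,936.
At $55,500 — base = 4 × $7,840 = $31,360. $55,500 is $8,900 into a $56,000 phase-out range, leaving 47,100/56,000 of the credit: $31,360 × 47,100/56,000 = $26,376.
Lost: $26,936 − $26,376 = $560.

$560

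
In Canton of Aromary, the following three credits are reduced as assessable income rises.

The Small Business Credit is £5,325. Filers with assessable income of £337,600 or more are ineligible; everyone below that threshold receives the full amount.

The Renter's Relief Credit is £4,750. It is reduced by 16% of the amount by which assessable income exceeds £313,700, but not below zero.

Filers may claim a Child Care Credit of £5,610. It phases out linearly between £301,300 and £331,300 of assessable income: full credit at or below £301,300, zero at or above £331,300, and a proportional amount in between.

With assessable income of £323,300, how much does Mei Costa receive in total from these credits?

Small Business Credit: £323,300 is below the £337,600 cutoff, so the full £5,325 applies.
Renter's Relief Credit: 16% of the £9,600 excess over £313,700 is £1,536; credit = £4,750 − £1,536 = £3,214.
Child Care Credit: £323,300 is £22,000 into a £30,000 phase-out range, leaving 8,000/30,000 of the credit: £5,610 × 8,000/30,000 = £1,496.
Total: £5,325 + £3,214 + £1,496 = £10,035.

£10,035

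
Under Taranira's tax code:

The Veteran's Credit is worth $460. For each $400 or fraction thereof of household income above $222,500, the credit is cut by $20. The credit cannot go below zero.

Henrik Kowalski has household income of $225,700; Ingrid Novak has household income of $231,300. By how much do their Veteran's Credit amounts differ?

$280

Henrik ($225,700): Veteran's Credit: income exceeds $222,500 by $3,200, which is 8 full-or-partial $400 increments; reduction = 8 × $20 = $160, leaving $300.
Ingrid ($231,300): Veteran's Credit: income exceeds $222,500 by $8,800, which is 22 full-or-partial $400 increments; reduction = 22 × $20 = $440, leaving $20.
Difference: |$300 − $20| = $280.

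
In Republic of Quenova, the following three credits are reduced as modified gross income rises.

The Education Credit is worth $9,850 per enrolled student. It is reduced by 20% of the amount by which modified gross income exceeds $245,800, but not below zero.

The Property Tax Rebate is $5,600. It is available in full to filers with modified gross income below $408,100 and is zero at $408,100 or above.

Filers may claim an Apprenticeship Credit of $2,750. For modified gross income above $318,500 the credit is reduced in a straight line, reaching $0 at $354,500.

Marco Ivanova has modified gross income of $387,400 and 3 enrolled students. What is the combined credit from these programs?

$6,830

Education Credit: base = 3 × $9,850 = $29,550. 20% of the $141,600 excess over $245,800 is $28,320; credit = $29,550 − $28,320 = $1,230.
Property Tax Rebate: $387,400 is below the $408,100 cutoff, so the full $5,600 applies.
Apprenticeship Credit: $387,400 is at or above $354,500, so the credit is $0.
Total: $1,230 + $5,600 + $0 = $6,830.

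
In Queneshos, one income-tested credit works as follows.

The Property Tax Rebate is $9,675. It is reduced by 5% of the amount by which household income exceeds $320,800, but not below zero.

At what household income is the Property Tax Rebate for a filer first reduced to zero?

The credit falls by 5% of each dollar above $320,800, so it reaches zero when the excess is $9,675 / 5% = $193,500: income = $320,800 + $193,500 = $514,300.

$514,300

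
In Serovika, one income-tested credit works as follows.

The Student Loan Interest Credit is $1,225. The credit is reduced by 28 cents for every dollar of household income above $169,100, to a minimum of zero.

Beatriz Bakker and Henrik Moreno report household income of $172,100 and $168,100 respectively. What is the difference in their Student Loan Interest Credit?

$840

Beatriz ($172,100): Student Loan Interest Credit: 28% of the $3,000 excess over $169,100 is $840; credit = $1,225 − $840 = $385.
Henrik ($168,100): Student Loan Interest Credit: $168,100 is at or below the $169,100 threshold, so the full $1,225 applies.
Difference: |$385 − $1,225| = $840.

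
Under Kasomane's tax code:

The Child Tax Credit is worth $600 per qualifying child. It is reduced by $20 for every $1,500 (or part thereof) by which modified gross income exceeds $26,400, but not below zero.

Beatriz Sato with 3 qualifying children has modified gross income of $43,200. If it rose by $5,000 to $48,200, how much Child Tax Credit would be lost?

At $43,200 — base = 3 × $600 = $1,800. income exceeds $26,400 by $16,800, which is 12 full-or-partial $1,500 increments; reduction = 12 × $20 = $240, leaving $1,560.
At $48,200 — base = 3 × $600 = $1,800. income exceeds $26,400 by $21,800, which is 15 full-or-partial $1,500 increments; reduction = 15 × $20 = $300, leaving $1,500.
Lost: $1,560 − $1,500 = $60.

$60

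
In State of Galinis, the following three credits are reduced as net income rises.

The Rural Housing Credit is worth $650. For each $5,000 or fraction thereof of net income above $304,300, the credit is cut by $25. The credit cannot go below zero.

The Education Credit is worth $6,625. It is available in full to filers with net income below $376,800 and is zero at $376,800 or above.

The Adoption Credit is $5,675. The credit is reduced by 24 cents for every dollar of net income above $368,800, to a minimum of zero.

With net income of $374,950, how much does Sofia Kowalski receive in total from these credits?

Rural Housing Credit: income exceeds $304,300 by $70,650, which is 15 full-or-partial $5,000 increments; reduction = 15 × $25 = $375, leaving $275.
Education Credit: $374,950 is below the $376,800 cutoff, so the full $6,625 applies.
Adoption Credit: 24% of the $6,150 excess over $368,800 is $1,476; credit = $5,675 − $1,476 = $4,199.
Total: $275 + $6,625 + $4,199 = $11,099.

$11,099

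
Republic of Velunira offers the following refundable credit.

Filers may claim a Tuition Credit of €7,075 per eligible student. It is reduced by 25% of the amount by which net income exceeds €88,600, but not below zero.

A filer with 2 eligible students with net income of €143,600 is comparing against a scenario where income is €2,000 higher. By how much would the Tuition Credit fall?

€400

At €143,600 — base = 2 × €7,075 = €14,150. 25% of the €55,000 excess over €88,600 is €13,750; credit = €14,150 − €13,750 = €400.
At €145,600 — base = 2 × €7,075 = €14,150. 25% of the €57,000 excess over €88,600 is €14,250 ≥ base, so the credit is €0.
Lost: €400 − €0 = €400.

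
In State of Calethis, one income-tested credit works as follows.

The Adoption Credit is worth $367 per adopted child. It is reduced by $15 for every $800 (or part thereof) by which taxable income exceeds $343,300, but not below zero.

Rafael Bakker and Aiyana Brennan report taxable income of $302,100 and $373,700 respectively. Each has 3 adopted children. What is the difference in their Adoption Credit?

$570

Rafael ($302,100): Adoption Credit: base = 3 × $367 = $1,101. $302,100 is at or below the $343,300 threshold, so the full $1,101 applies.
Aiyana ($373,700): Adoption Credit: base = 3 × $367 = $1,101. income exceeds $343,300 by $30,400, which is 38 full-or-partial $800 increments; reduction = 38 × $15 = $570, leaving $531.
Difference: |$1,101 − $531| = $570.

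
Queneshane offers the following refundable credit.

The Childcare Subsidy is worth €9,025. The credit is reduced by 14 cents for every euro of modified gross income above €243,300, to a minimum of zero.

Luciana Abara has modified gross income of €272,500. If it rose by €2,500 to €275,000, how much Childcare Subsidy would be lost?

At €272,500 — 14% of the €29,200 excess over €243,300 is €4,088; credit = €9,025 − €4,088 = €4,937.
At €275,000 — 14% of the €31,700 excess over €243,300 is €4,438; credit = €9,025 − €4,438 = €4,587.
Lost: €4,937 − €4,587 = €350.

€350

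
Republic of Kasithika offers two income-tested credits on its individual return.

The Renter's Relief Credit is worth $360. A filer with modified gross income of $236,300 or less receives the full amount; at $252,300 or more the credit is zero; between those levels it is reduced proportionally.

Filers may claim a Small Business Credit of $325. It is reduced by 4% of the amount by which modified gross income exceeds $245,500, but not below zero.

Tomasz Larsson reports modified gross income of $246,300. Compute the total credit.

$428

Renter's Relief Credit: $246,300 is $10,000 into a $16,000 phase-out range, leaving 6,000/16,000 of the credit: $360 × 6,000/16,000 = $135.
Small Business Credit: 4% of the $800 excess over $245,500 is $32; credit = $325 − $32 = $293.
Total: $135 + $293 = $428.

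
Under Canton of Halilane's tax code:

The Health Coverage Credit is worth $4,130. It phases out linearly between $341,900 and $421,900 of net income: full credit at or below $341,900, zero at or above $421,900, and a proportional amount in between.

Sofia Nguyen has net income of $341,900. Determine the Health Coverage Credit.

$4,130

Health Coverage Credit: $341,900 is at or below the $341,900 threshold, so the full $4,130 applies.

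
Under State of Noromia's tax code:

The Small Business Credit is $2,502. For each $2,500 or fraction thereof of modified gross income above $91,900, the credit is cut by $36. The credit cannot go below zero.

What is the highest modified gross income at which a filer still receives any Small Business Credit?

After 69 increments the reduction is 69 × $36 = $2,484, leaving $18; one more increment wipes it out. Increment 69 ends at excess 69 × $2,500 = $172,500, so the highest qualifying income is $91,900 + $172,500 = $264,400.

$264,400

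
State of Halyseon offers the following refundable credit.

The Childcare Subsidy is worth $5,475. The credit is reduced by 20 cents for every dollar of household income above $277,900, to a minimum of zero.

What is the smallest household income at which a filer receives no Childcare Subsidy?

The credit falls by 20% of each dollar above $277,900, so it reaches zero when the excess is $5,475 / 20% = $27,375: income = $277,900 + $27,375 = $305,275.

$305,275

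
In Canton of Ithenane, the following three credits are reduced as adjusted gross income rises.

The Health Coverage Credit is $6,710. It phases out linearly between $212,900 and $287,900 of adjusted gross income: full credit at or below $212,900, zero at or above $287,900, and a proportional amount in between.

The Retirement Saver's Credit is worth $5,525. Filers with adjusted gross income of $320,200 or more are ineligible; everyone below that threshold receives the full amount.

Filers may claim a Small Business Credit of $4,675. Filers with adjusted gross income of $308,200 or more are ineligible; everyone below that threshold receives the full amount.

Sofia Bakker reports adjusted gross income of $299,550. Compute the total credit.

Health Coverage Credit: $299,550 is at or above $287,900, so the credit is $0.
Retirement Saver's Credit: $299,550 is below the $320,200 cutoff, so the full $5,525 applies.
Small Business Credit: $299,550 is below the $308,200 cutoff, so the full $4,675 applies.
Total: $0 + $5,525 + $4,675 = $10,200.

$10,200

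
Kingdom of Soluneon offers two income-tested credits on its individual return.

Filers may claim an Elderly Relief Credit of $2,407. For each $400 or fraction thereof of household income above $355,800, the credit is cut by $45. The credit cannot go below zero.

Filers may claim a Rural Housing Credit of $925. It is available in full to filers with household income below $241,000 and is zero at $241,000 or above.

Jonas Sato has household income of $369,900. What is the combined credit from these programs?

$787

Elderly Relief Credit: income exceeds $355,800 by $14,100, which is 36 full-or-partial $400 increments; reduction = 36 × $45 = $1,620, leaving $787.
Rural Housing Credit: $369,900 meets or exceeds the $241,000 cutoff, so the credit is $0.
Total: $787 + $0 = $787.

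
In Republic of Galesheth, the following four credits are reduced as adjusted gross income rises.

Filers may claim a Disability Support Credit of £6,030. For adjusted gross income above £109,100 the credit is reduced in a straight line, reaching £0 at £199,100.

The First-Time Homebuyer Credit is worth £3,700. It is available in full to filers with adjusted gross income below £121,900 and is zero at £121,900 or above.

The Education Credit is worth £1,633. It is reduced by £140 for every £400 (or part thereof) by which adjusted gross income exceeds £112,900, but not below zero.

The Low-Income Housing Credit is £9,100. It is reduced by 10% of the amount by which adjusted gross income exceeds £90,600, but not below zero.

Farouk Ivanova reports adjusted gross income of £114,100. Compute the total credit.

Disability Support Credit: £114,100 is £5,000 into a £90,000 phase-out range, leaving 85,000/90,000 of the credit: £6,030 × 85,000/90,000 = £5,695.
First-Time Homebuyer Credit: £114,100 is below the £121,900 cutoff, so the full £3,700 applies.
Education Credit: income exceeds £112,900 by £1,200, which is 3 full-or-partial £400 increments; reduction = 3 × £140 = £420, leaving £1,213.
Low-Income Housing Credit: 10% of the £23,500 excess over £90,600 is £2,350; credit = £9,100 − £2,350 = £6,750.
Total: £5,695 + £3,700 + £1,213 + £6,750 = £17,358.

£17,358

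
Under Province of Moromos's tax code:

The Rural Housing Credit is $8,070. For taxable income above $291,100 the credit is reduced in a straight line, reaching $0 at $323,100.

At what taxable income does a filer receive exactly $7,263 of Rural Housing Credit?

$294,300

$7,263 is 7,263/8,070 of the full $8,070, so 807/8,070 of the $32,000 range has been used: income = $291,100 + $32,000 × 807/8,070 = $294,300.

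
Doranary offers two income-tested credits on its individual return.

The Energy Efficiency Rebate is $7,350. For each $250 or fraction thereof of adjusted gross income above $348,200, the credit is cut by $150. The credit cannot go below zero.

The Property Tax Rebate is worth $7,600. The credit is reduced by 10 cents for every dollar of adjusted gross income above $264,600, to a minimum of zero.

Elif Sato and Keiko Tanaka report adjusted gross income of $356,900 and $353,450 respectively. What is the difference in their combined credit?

$2,100

Elif ($356,900): Energy Efficiency Rebate: income exceeds $348,200 by $8,700, which is 35 full-or-partial $250 increments; reduction = 35 × $150 = $5,250, leaving $2,100. Property Tax Rebate: 10% of the $92,300 excess over $264,600 is $9,230 ≥ base, so the credit is $0. total $2,100 + $0 = $2,100
Keiko ($353,450): Energy Efficiency Rebate: income exceeds $348,200 by $5,250, which is 21 full-or-partial $250 increments; reduction = 21 × $150 = $3,150, leaving $4,200. Property Tax Rebate: 10% of the $88,850 excess over $264,600 is $8,885 ≥ base, so the credit is $0. total $4,200 + $0 = $4,200
Difference: |$2,100 − $4,200| = $2,100.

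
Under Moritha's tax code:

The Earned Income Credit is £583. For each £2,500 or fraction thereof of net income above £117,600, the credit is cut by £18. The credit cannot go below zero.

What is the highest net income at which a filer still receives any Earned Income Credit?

£197,600

After 32 increments the reduction is 32 × £18 = £576, leaving £7; one more increment wipes it out. Increment 32 ends at excess 32 × £2,500 = £80,000, so the highest qualifying income is £117,600 + £80,000 = £197,600.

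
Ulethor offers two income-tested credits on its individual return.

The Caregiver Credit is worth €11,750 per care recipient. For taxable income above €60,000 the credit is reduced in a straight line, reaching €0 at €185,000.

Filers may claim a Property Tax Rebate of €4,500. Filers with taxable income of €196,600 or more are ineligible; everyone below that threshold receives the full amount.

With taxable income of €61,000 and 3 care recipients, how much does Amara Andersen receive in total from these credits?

Caregiver Credit: base = 3 × €11,750 = €35,250. €61,000 is €1,000 into a €125,000 phase-out range, leaving 124,000/125,000 of the credit: €35,250 × 124,000/125,000 = €34,968.
Property Tax Rebate: €61,000 is below the €196,600 cutoff, so the full €4,500 applies.
Total: €34,968 + €4,500 = €39,468.

€39,468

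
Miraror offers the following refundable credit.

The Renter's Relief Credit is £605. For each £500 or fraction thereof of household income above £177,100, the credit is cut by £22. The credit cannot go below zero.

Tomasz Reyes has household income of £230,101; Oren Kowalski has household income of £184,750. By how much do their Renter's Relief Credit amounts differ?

Tomasz (£230,101): Renter's Relief Credit: income exceeds £177,100 by £53,001 → 107 increments × £22 = £2,354 ≥ base, so the credit is £0.
Oren (£184,750): Renter's Relief Credit: income exceeds £177,100 by £7,650, which is 16 full-or-partial £500 increments; reduction = 16 × £22 = £352, leaving £253.
Difference: |£0 − £253| = £253.

£253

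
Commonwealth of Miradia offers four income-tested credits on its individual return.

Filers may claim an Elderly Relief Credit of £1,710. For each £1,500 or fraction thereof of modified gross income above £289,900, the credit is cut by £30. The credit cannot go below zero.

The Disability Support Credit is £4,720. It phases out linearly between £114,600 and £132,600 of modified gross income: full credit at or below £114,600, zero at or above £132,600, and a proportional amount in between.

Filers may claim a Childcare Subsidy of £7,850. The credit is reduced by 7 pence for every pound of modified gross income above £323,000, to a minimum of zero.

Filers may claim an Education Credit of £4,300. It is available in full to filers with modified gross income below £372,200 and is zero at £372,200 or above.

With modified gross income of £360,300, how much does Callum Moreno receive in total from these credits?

Elderly Relief Credit: income exceeds £289,900 by £70,400, which is 47 full-or-partial £1,500 increments; reduction = 47 × £30 = £1,410, leaving £300.
Disability Support Credit: £360,300 is at or above £132,600, so the credit is £0.
Childcare Subsidy: 7% of the £37,300 excess over £323,000 is £2,611; credit = £7,850 − £2,611 = £5,239.
Education Credit: £360,300 is below the £372,200 cutoff, so the full £4,300 applies.
Total: £300 + £0 + £5,239 + £4,300 = £9,839.

£9,839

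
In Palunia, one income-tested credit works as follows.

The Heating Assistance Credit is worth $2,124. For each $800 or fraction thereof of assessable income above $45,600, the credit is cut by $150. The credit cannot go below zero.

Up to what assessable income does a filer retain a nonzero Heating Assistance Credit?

After 14 increments the reduction is 14 × $150 = $2,100, leaving $24; one more increment wipes it out. Increment 14 ends at excess 14 × $800 = $11,200, so the highest qualifying income is $45,600 + $11,200 = $56,800.

$56,800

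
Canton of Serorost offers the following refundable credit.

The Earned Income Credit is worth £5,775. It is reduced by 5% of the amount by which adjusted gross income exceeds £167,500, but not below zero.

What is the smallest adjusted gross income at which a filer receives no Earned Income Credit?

The credit falls by 5% of each pound above £167,500, so it reaches zero when the excess is £5,775 / 5% = £115,500: income = £167,500 + £115,500 = £283,000.

£283,000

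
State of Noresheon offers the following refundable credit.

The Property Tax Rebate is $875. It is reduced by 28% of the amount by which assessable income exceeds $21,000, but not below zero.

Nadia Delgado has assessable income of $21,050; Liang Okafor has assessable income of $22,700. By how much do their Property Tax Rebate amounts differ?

$462

Nadia ($21,050): Property Tax Rebate: 28% of the $50 excess over $21,000 is $14; credit = $875 − $14 = $861.
Liang ($22,700): Property Tax Rebate: 28% of the $1,700 excess over $21,000 is $476; credit = $875 − $476 = $399.
Difference: |$861 − $399| = $462.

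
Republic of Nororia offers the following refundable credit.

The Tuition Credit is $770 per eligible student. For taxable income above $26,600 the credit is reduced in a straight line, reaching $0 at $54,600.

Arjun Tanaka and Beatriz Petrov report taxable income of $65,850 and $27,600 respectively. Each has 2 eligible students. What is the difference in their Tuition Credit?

$1,485

Arjun ($65,850): Tuition Credit: base = 2 × $770 = $1,540. $65,850 is at or above $54,600, so the credit is $0.
Beatriz ($27,600): Tuition Credit: base = 2 × $770 = $1,540. $27,600 is $1,000 into a $28,000 phase-out range, leaving 27,000/28,000 of the credit: $1,540 × 27,000/28,000 = $1,485.
Difference: |$0 − $1,485| = $1,485.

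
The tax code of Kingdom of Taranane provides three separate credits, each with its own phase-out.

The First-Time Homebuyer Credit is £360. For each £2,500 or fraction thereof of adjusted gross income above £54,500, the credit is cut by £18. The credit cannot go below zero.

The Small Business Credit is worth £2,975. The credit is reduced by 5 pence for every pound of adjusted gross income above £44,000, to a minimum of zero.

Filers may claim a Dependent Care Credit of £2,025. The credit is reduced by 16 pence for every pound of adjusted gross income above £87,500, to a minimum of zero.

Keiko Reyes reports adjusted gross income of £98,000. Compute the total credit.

£656

First-Time Homebuyer Credit: income exceeds £54,500 by £43,500, which is 18 full-or-partial £2,500 increments; reduction = 18 × £18 = £324, leaving £36.
Small Business Credit: 5% of the £54,000 excess over £44,000 is £2,700; credit = £2,975 − £2,700 = £275.
Dependent Care Credit: 16% of the £10,500 excess over £87,500 is £1,680; credit = £2,025 − £1,680 = £345.
Total: £36 + £275 + £345 = £656.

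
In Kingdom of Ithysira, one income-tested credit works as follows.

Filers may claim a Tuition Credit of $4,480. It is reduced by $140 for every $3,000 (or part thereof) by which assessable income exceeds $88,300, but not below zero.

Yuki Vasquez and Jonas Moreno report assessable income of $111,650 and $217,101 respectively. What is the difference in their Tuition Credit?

$3,360

Yuki ($111,650): Tuition Credit: income exceeds $88,300 by $23,350, which is 8 full-or-partial $3,000 increments; reduction = 8 × $140 = $1,120, leaving $3,360.
Jonas ($217,101): Tuition Credit: income exceeds $88,300 by $128,801 → 43 increments × $140 = $6,020 ≥ base, so the credit is $0.
Difference: |$3,360 − $0| = $3,360.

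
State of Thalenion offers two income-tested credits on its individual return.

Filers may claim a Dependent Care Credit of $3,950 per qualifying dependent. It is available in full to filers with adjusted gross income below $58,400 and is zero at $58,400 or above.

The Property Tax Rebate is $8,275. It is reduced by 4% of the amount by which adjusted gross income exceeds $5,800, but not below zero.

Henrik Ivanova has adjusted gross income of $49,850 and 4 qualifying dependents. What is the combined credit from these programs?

$22,313

Dependent Care Credit: base = 4 × $3,950 = $15,800. $49,850 is below the $58,400 cutoff, so the full $15,800 applies.
Property Tax Rebate: 4% of the $44,050 excess over $5,800 is $1,762; credit = $8,275 − $1,762 = $6,513.
Total: $15,800 + $6,513 = $22,313.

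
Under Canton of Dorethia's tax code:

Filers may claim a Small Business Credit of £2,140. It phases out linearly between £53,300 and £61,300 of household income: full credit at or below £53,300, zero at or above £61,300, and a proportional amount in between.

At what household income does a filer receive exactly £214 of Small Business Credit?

£214 is 214/2,140 of the full £2,140, so 1,926/2,140 of the £8,000 range has been used: income = £53,300 + £8,000 × 1,926/2,140 = £60,500.

£60,500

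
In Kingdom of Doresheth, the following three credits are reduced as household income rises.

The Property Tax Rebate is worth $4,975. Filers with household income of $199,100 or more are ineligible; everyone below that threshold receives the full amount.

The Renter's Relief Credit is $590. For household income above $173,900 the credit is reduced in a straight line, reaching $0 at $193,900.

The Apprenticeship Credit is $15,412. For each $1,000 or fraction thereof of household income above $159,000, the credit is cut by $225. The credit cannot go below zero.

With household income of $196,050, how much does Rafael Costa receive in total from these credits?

Property Tax Rebate: $196,050 is below the $199,100 cutoff, so the full $4,975 applies.
Renter's Relief Credit: $196,050 is at or above $193,900, so the credit is $0.
Apprenticeship Credit: income exceeds $159,000 by $37,050, which is 38 full-or-partial $1,000 increments; reduction = 38 × $225 = $8,550, leaving $6,862.
Total: $4,975 + $0 + $6,862 = $11,837.

$11,837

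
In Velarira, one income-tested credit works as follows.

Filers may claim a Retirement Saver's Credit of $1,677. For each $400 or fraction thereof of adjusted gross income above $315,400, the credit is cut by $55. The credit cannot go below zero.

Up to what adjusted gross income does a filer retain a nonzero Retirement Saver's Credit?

After 30 increments the reduction is 30 × $55 = $1,650, leaving $27; one more increment wipes it out. Increment 30 ends at excess 30 × $400 = $12,000, so the highest qualifying income is $315,400 + $12,000 = $327,400.

$327,400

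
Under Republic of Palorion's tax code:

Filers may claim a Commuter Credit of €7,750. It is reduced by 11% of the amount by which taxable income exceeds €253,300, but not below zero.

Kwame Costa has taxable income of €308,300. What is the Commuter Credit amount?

Commuter Credit: 11% of the €55,000 excess over €253,300 is €6,050; credit = €7,750 − €6,050 = €1,700.

€1,700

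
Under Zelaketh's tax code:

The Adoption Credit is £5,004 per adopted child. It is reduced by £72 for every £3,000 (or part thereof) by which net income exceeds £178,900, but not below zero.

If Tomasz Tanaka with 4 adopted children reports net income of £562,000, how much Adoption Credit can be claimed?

£10,800

Adoption Credit: base = 4 × £5,004 = £20,016. income exceeds £178,900 by £383,100, which is 128 full-or-partial £3,000 increments; reduction = 128 × £72 = £9,216, leaving £10,800.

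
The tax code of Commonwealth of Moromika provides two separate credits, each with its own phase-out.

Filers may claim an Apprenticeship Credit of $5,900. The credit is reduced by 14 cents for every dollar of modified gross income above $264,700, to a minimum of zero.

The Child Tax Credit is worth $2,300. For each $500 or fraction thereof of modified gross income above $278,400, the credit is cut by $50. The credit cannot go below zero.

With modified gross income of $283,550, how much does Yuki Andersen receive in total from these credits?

Apprenticeship Credit: 14% of the $18,850 excess over $264,700 is $2,639; credit = $5,900 − $2,639 = $3,261.
Child Tax Credit: income exceeds $278,400 by $5,150, which is 11 full-or-partial $500 increments; reduction = 11 × $50 = $550, leaving $1,750.
Total: $3,261 + $1,750 = $5,011.

$5,011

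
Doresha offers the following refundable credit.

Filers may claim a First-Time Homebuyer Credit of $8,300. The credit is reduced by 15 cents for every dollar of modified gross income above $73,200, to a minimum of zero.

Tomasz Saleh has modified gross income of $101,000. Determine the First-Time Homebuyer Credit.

$4,130

First-Time Homebuyer Credit: 15% of the $27,800 excess over $73,200 is $4,170; credit = $8,300 − $4,170 = $4,130.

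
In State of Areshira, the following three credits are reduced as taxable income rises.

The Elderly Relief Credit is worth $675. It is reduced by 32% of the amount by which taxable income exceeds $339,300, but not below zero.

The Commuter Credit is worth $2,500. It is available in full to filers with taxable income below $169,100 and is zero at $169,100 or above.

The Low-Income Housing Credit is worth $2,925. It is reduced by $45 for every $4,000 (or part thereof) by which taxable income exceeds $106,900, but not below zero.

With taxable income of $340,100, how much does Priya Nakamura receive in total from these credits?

Elderly Relief Credit: 32% of the $800 excess over $339,300 is $256; credit = $675 − $256 = $419.
Commuter Credit: $340,100 meets or exceeds the $169,100 cutoff, so the credit is $0.
Low-Income Housing Credit: income exceeds $106,900 by $233,200, which is 59 full-or-partial $4,000 increments; reduction = 59 × $45 = $2,655, leaving $270.
Total: $419 + $0 + $270 = $689.

$689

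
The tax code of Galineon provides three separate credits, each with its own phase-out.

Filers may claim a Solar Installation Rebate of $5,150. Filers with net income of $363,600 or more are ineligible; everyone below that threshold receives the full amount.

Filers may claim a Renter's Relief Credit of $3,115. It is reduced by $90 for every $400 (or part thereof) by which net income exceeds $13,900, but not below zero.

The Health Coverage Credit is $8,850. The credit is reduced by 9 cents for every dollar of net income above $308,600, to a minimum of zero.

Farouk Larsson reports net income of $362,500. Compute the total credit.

Solar Installation Rebate: $362,500 is below the $363,600 cutoff, so the full $5,150 applies.
Renter's Relief Credit: income exceeds $13,900 by $348,600 → 872 increments × $90 = $78,480 ≥ base, so the credit is $0.
Health Coverage Credit: 9% of the $53,900 excess over $308,600 is $4,851; credit = $8,850 − $4,851 = $3,999.
Total: $5,150 + $0 + $3,999 = $9,149.

$9,149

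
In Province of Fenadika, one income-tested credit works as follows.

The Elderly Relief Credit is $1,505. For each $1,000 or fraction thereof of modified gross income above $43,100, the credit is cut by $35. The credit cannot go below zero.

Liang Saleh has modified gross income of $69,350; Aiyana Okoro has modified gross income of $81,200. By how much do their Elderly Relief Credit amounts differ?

$420

Liang ($69,350): Elderly Relief Credit: income exceeds $43,100 by $26,250, which is 27 full-or-partial $1,000 increments; reduction = 27 × $35 = $945, leaving $560.
Aiyana ($81,200): Elderly Relief Credit: income exceeds $43,100 by $38,100, which is 39 full-or-partial $1,000 increments; reduction = 39 × $35 = $1,365, leaving $140.
Difference: |$560 − $140| = $420.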